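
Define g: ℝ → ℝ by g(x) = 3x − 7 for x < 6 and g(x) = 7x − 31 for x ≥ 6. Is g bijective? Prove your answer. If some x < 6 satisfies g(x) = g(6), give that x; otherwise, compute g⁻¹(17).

48/7

Both pieces are strictly increasing (slopes 3 and 7), so each is injective on its own interval.
The left piece maps (−∞, 6) onto (−∞, 11); the right piece maps [6, ∞) onto [11, ∞).
Since 11 = 11, the images partition ℝ: g is injective and surjective, hence bijective.
Because the two images are disjoint, no x < 6 has g(x) = g(6), so we compute g⁻¹(17): 17 lies in [11, ∞), so solve 7x − 31 = 17: x = (17 + 31)/7 = 48/7.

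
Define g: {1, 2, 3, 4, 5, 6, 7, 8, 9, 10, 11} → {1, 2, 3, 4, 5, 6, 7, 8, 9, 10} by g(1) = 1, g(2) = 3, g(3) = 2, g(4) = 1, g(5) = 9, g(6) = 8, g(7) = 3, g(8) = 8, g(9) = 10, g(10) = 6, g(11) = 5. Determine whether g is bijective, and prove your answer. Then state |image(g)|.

8

g(1) = 1 = g(4) with 1 ≠ 4, so g is not injective, hence not bijective.
The image of g is {1, 2, 3, 5, 6, 8, 9, 10}, which has 8 elements.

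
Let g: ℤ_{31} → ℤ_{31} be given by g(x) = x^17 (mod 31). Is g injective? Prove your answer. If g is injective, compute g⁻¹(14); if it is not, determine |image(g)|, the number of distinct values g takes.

18

Since 31 is prime, the nonzero elements of ℤ_{31} form a cyclic group of order 30.
As gcd(17, 30) = 1, raising to the 17th power is a bijection on this group: if x_1^17 ≡ x_2^17 then (x_1x_2^{−1})^17 = 1, and the only element of order dividing gcd(17, 30) = 1 is 1, so x_1 = x_2.
With g(0) = 0 this makes g injective on all of ℤ_{31}, hence bijective (finite equal-size domain and codomain). In particular g is injective.
Since g is injective, we find the preimage of 14. The inverse of x ↦ x^17 on (ℤ_{31})^× is x ↦ x^23, because 17·23 = 391 = 13·30 + 1 ≡ 1 (mod 30) and x^{30} = 1 for x ≠ 0 (Fermat). So g⁻¹(14) = 14^23 mod 31.
Repeated squaring mod 31: 14^1 ≡ 14, 14^2 ≡ 14² = 196 ≡ 10, 14^4 ≡ 10² = 100 ≡ 7, 14^8 ≡ 7² = 49 ≡ 18, 14^16 ≡ 18² = 324 ≡ 14. Since 23 = 16 + 4 + 2 + 1, 14^23 ≡ 14·7·10·14: 14·7 = 98 ≡ 5, then 5·10 = 50 ≡ 19, then 19·14 = 266 ≡ 18. So 14^23 ≡ 18 (mod 31).
Hence g⁻¹(14) = 18.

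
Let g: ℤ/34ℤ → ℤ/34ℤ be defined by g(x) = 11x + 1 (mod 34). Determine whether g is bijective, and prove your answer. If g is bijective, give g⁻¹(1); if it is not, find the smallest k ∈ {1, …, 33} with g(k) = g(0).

0

If g(x_1) = g(x_2), then 11x_1 ≡ 11x_2 (mod 34). Because gcd(11, 34) = 1, we may cancel 11 to get x_1 ≡ x_2 (mod 34).
We now compute 11⁻¹ mod 34 explicitly. Euclid's algorithm: 34 = 3·11 + 1; back-substituting gives 1 = 31·11 − 10·34, so 11⁻¹ ≡ 31 (mod 34).
Then y ↦ 31(y − 1) is a two-sided inverse to g, so every y ∈ ℤ/34ℤ has a preimage.
Therefore g is bijective.
Since g is bijective, we compute g⁻¹(1): solve 11x + 1 ≡ 1 (mod 34), i.e. 11x ≡ 0 (mod 34).
Multiplying by 11⁻¹ = 31 gives x ≡ 31·0 = 0 ≡ 0 (mod 34).
Check: g(0) = 11·0 + 1 = 1 ≡ 1 (mod 34).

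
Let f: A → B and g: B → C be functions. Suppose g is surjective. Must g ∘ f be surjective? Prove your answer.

not surjective

No. Take A = {0}, B = C = {0, 1, 2, 3, 4}, f(0) = 0, and g = identity (surjective).
Then (g ∘ f)(0) = 0, and 4 ∈ C has no preimage under g ∘ f, so g ∘ f is not surjective.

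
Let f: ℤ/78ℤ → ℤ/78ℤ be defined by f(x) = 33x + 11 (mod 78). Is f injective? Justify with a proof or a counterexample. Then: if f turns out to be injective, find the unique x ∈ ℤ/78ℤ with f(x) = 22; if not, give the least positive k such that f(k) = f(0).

We have gcd(33, 78) = 3 > 1. Taking u = 0 and v = 26: f(0) = 11 and f(26) = 33·26 + 11 = 869 ≡ 11 (mod 78).
So f(0) = f(26) while 0 ≠ 26, thus f is not injective.
Since f is not injective, we find the least positive k with f(k) = f(0): this means 33k ≡ 0 (mod 78), i.e. 78 ∣ 33k. Since gcd(33, 78) = 3, dividing through by 3 this holds exactly when 26 ∣ 11k, and as gcd(11, 26) = 1, exactly when 26 ∣ k.
The smallest positive such k is 26.

26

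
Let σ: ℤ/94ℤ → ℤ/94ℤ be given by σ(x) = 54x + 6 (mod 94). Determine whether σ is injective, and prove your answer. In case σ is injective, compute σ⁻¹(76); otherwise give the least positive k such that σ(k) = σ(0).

We have gcd(54, 94) = 2 > 1. Taking s = 0 and t = 47: σ(0) = 6 and σ(47) = 54·47 + 6 = 2544 ≡ 6 (mod 94).
So σ(0) = σ(47) while 0 ≠ 47, therefore σ is not injective.
Since σ is not injective, we find the least positive k with σ(k) = σ(0): this means 54k ≡ 0 (mod 94), i.e. 94 ∣ 54k. Since gcd(54, 94) = 2, dividing through by 2 this holds exactly when 47 ∣ 27k, and as gcd(27, 47) = 1, exactly when 47 ∣ k.
The smallest positive such k is 47.

47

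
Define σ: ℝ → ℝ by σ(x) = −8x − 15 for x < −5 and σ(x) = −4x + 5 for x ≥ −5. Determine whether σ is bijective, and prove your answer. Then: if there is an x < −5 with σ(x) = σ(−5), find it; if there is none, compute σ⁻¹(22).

Both pieces are strictly decreasing (slopes −8 and −4), so each is injective on its own interval.
The left piece maps (−∞, −5) onto (25, ∞); the right piece maps [−5, ∞) onto (−∞, 25].
Since 25 = 25, the images partition ℝ: σ is injective and surjective, hence bijective.
Because the two images are disjoint, no x < −5 has σ(x) = σ(−5), so we compute σ⁻¹(22): 22 lies in (−∞, 25], so solve −4x + 5 = 22: x = (22 − 5)/(−4) = −17/4.

-17/4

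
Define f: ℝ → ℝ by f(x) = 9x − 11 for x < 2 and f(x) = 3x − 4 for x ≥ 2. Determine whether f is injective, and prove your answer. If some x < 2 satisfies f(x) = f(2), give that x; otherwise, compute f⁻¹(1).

13/9

Both pieces are strictly increasing (slopes 9 and 3), so each is injective on its own interval.
The left piece maps (−∞, 2) onto (−∞, 7); the right piece maps [2, ∞) onto [2, ∞).
These images overlap. In particular f(2) = 2 (right piece), and solving 9x − 11 = 2 on the left piece gives x = 13/9 < 2.
So f(13/9) = f(2) with 13/9 ≠ 2, and f is not injective. This x = 13/9 is the requested value below 2.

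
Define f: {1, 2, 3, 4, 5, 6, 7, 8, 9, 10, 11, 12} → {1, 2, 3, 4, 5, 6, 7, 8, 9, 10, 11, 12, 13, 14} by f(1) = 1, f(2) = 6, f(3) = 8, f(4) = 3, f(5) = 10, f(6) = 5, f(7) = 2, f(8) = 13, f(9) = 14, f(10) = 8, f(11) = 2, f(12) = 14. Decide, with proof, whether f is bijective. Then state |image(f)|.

f(3) = 8 = f(10) with 3 ≠ 10, so f is not injective, hence not bijective.
The image of f is {1, 2, 3, 5, 6, 8, 10, 13, 14}, which has 9 elements.

9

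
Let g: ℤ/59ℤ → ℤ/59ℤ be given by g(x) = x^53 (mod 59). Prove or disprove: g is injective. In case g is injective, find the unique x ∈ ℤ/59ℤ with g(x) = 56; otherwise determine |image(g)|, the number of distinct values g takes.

Since 59 is prime, the nonzero elements of ℤ/59ℤ form a cyclic group of order 58.
As gcd(53, 58) = 1, raising to the 53rd power is a bijection on this group: if s^53 ≡ t^53 then (st^{−1})^53 = 1, and the only element of order dividing gcd(53, 58) = 1 is 1, so s = t.
With g(0) = 0 this makes g injective on all of ℤ/59ℤ, hence bijective (finite equal-size domain and codomain). In particular g is injective.
Since g is injective, we find the preimage of 56. The inverse of x ↦ x^53 on (ℤ/59ℤ)^× is x ↦ x^23, because 53·23 = 1219 = 21·58 + 1 ≡ 1 (mod 58) and x^{58} = 1 for x ≠ 0 (Fermat). So g⁻¹(56) = 56^23 mod 59.
Repeated squaring mod 59: 56^1 ≡ 56, 56^2 ≡ 56² = 3136 ≡ 9, 56^4 ≡ 9² = 81 ≡ 22, 56^8 ≡ 22² = 484 ≡ 12, 56^16 ≡ 12² = 144 ≡ 26. Since 23 = 16 + 4 + 2 + 1, 56^23 ≡ 26·22·9·56: 26·22 = 572 ≡ 41, then 41·9 = 369 ≡ 15, then 15·56 = 840 ≡ 14. So 56^23 ≡ 14 (mod 59).
Hence g⁻¹(56) = 14.

14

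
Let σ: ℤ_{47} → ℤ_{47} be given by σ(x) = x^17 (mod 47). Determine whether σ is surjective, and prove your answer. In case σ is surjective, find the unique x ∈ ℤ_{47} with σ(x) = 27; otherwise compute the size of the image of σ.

Since 47 is prime, the nonzero elements of ℤ_{47} form a cyclic group of order 46.
As gcd(17, 46) = 1, raising to the 17th power is a bijection on this group: if s^17 ≡ t^17 then (st^{−1})^17 = 1, and the only element of order dividing gcd(17, 46) = 1 is 1, so s = t.
With σ(0) = 0 this makes σ injective on all of ℤ_{47}, hence bijective (finite equal-size domain and codomain). In particular σ is surjective.
Since σ is surjective, we find the preimage of 27. The inverse of x ↦ x^17 on (ℤ_{47})^× is x ↦ x^19, because 17·19 = 323 = 7·46 + 1 ≡ 1 (mod 46) and x^{46} = 1 for x ≠ 0 (Fermat). So σ⁻¹(27) = 27^19 mod 47.
Repeated squaring mod 47: 27^1 ≡ 27, 27^2 ≡ 27² = 729 ≡ 24, 27^4 ≡ 24² = 576 ≡ 12, 27^8 ≡ 12² = 144 ≡ 3, 27^16 ≡ 3² = 9. Since 19 = 16 + 2 + 1, 27^19 ≡ 9·24·27: 9·24 = 216 ≡ 28, then 28·27 = 756 ≡ 4. So 27^19 ≡ 4 (mod 47).
Hence σ⁻¹(27) = 4.

4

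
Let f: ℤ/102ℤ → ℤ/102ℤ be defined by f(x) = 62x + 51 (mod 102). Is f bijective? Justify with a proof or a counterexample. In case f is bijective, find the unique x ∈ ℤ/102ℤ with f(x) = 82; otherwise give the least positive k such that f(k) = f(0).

51

Recall: f is injective when f(a) = f(b) forces a = b.
We have gcd(62, 102) = 2 > 1. Taking a = 0 and b = 51: f(0) = 51 and f(51) = 62·51 + 51 = 3213 ≡ 51 (mod 102).
So f(0) = f(51) while 0 ≠ 51, thus f is not injective, hence not bijective.
Since f is not bijective, we find the least positive k with f(k) = f(0): this means 62k ≡ 0 (mod 102), i.e. 102 ∣ 62k. Since gcd(62, 102) = 2, dividing through by 2 this holds exactly when 51 ∣ 31k, and as gcd(31, 51) = 1, exactly when 51 ∣ k.
The smallest positive such k is 51.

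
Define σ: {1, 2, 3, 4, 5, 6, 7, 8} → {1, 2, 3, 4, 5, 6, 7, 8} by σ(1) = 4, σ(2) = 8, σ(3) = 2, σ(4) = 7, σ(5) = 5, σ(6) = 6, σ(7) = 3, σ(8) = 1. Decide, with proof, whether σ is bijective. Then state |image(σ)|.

The values 4, 8, 2, 7, 5, 6, 3, 1 are a permutation of {1, 2, 3, 4, 5, 6, 7, 8}: each element appears exactly once.
So σ is injective and surjective, hence bijective.
The image of σ is {1, 2, 3, 4, 5, 6, 7, 8}, which has 8 elements.

8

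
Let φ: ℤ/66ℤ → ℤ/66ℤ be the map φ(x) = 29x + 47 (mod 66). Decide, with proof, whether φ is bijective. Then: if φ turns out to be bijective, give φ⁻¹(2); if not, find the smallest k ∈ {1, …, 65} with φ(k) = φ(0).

3

Suppose φ(s) = φ(t) in ℤ/66ℤ. Then 29s + 47 ≡ 29t + 47 (mod 66), hence 29(s − t) ≡ 0 (mod 66).
Since gcd(29, 66) = 1, 29 is invertible modulo 66, thus s − t ≡ 0 (mod 66), i.e. s = t.
We now compute 29⁻¹ mod 66 explicitly. Euclid's algorithm: 66 = 2·29 + 8, 29 = 3·8 + 5, 8 = 1·5 + 3, 5 = 1·3 + 2, 3 = 1·2 + 1; back-substituting gives 1 = 41·29 − 18·66, so 29⁻¹ ≡ 41 (mod 66).
For any y ∈ ℤ/66ℤ, x = 41(y − 47) mod 66 satisfies φ(x) = 29·41(y − 47) + 47 ≡ y (since 29·41 ≡ 1 mod 66). So every y has a preimage.
So φ is bijective.
Since φ is bijective, we find φ⁻¹(2): we need 29x ≡ 2 − 47 ≡ 21 (mod 66). Using 29⁻¹ = 41: x ≡ 41·21 = 861 = 13·66 + 3, so x = 3.
Check: φ(3) = 29·3 + 47 = 134 = 2·66 + 2 ≡ 2 (mod 66).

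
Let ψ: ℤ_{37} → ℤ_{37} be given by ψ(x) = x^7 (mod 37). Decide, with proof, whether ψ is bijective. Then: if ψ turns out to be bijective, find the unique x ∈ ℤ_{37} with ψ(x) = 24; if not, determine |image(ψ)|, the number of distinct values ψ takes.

Since 37 is prime, the nonzero elements of ℤ_{37} form a cyclic group of order 36.
As gcd(7, 36) = 1, raising to the 7th power is a bijection on this group: if s^7 ≡ t^7 then (st^{−1})^7 = 1, and the only element of order dividing gcd(7, 36) = 1 is 1, so s = t.
With ψ(0) = 0 this makes ψ injective on all of ℤ_{37}, hence bijective (finite equal-size domain and codomain). In particular ψ is bijective.
Since ψ is bijective, we find the preimage of 24. The inverse of x ↦ x^7 on (ℤ_{37})^× is x ↦ x^31, because 7·31 = 217 = 6·36 + 1 ≡ 1 (mod 36) and x^{36} = 1 for x ≠ 0 (Fermat). So ψ⁻¹(24) = 24^31 mod 37.
Repeated squaring mod 37: 24^1 ≡ 24, 24^2 ≡ 24² = 576 ≡ 21, 24^4 ≡ 21² = 441 ≡ 34, 24^8 ≡ 34² = 1156 ≡ 9, 24^16 ≡ 9² = 81 ≡ 7. Since 31 = 16 + 8 + 4 + 2 + 1, 24^31 ≡ 7·9·34·21·24: 7·9 = 63 ≡ 26, then 26·34 = 884 ≡ 33, then 33·21 = 693 ≡ 27, then 27·24 = 648 ≡ 19. So 24^31 ≡ 19 (mod 37).
Hence ψ⁻¹(24) = 19.

19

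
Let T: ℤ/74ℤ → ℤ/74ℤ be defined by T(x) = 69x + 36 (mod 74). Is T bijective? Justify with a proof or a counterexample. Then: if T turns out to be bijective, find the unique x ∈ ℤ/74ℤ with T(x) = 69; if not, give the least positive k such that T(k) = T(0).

Suppose T(u) = T(v) in ℤ/74ℤ. Then 69u + 36 ≡ 69v + 36 (mod 74), hence 69(u − v) ≡ 0 (mod 74).
Since gcd(69, 74) = 1, 69 is invertible modulo 74, hence u − v ≡ 0 (mod 74), i.e. u = v.
We now compute 69⁻¹ mod 74 explicitly. Euclid's algorithm: 74 = 1·69 + 5, 69 = 13·5 + 4, 5 = 1·4 + 1; back-substituting gives 1 = 59·69 − 55·74, so 69⁻¹ ≡ 59 (mod 74).
For any y ∈ ℤ/74ℤ, x = 59(y − 36) mod 74 satisfies T(x) = 69·59(y − 36) + 36 ≡ y (since 69·59 ≡ 1 mod 74). So every y has a preimage.
So T is bijective.
Since T is bijective, we find T⁻¹(69): we need 69x ≡ 69 − 36 ≡ 33 (mod 74). Using 69⁻¹ = 59: x ≡ 59·33 = 1947 = 26·74 + 23, so x = 23.
Check: T(23) = 69·23 + 36 = 1623 = 21·74 + 69 ≡ 69 (mod 74).

23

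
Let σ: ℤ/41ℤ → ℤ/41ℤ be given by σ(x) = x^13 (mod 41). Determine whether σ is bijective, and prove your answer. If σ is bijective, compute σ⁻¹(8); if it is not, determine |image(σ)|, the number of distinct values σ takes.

39

Since 41 is prime, the nonzero elements of ℤ/41ℤ form a cyclic group of order 40.
As gcd(13, 40) = 1, raising to the 13th power is a bijection on this group: if s^13 ≡ t^13 then (st^{−1})^13 = 1, and the only element of order dividing gcd(13, 40) = 1 is 1, so s = t.
With σ(0) = 0 this makes σ injective on all of ℤ/41ℤ, hence bijective (finite equal-size domain and codomain). In particular σ is bijective.
Since σ is bijective, we find the preimage of 8. The inverse of x ↦ x^13 on (ℤ/41ℤ)^× is x ↦ x^37, because 13·37 = 481 = 12·40 + 1 ≡ 1 (mod 40) and x^{40} = 1 for x ≠ 0 (Fermat). So σ⁻¹(8) = 8^37 mod 41.
Repeated squaring mod 41: 8^1 ≡ 8, 8^2 ≡ 8² = 64 ≡ 23, 8^4 ≡ 23² = 529 ≡ 37, 8^8 ≡ 37² = 1369 ≡ 16, 8^16 ≡ 16² = 256 ≡ 10, 8^32 ≡ 10² = 100 ≡ 18. Since 37 = 32 + 4 + 1, 8^37 ≡ 18·37·8: 18·37 = 666 ≡ 10, then 10·8 = 80 ≡ 39. So 8^37 ≡ 39 (mod 41).
Hence σ⁻¹(8) = 39.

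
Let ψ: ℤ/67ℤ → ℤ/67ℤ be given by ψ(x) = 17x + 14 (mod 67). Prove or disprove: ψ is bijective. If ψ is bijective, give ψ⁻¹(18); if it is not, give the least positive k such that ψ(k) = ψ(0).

16

Suppose ψ(s) = ψ(t) in ℤ/67ℤ. Then 17s + 14 ≡ 17t + 14 (mod 67), so 17(s − t) ≡ 0 (mod 67).
Since gcd(17, 67) = 1, 17 is invertible modulo 67, so s − t ≡ 0 (mod 67), i.e. s = t.
We now compute 17⁻¹ mod 67 explicitly. Euclid's algorithm: 67 = 3·17 + 16, 17 = 1·16 + 1; back-substituting gives 1 = 4·17 − 1·67, so 17⁻¹ ≡ 4 (mod 67).
Then y ↦ 4(y − 14) is a two-sided inverse to ψ, so every y ∈ ℤ/67ℤ has a preimage.
So ψ is bijective.
Since ψ is bijective, we compute ψ⁻¹(18): solve 17x + 14 ≡ 18 (mod 67), i.e. 17x ≡ 4 (mod 67).
Multiplying by 17⁻¹ = 4 gives x ≡ 4·4 = 16 ≡ 16 (mod 67).
Check: ψ(16) = 17·16 + 14 = 286 = 4·67 + 18 ≡ 18 (mod 67).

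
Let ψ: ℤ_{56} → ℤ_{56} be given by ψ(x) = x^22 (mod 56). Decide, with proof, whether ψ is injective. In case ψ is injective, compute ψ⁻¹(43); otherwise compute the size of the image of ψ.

ψ(6): Repeated squaring mod 56: 6^1 ≡ 6, 6^2 ≡ 6² = 36, 6^4 ≡ 36² = 1296 ≡ 8, 6^8 ≡ 8² = 64 ≡ 8, 6^16 ≡ 8² = 64 ≡ 8. Since 22 = 16 + 4 + 2, 6^22 ≡ 8·8·36: 8·8 = 64 ≡ 8, then 8·36 = 288 ≡ 8. So 6^22 ≡ 8 (mod 56).
ψ(8): Repeated squaring mod 56: 8^1 ≡ 8, 8^2 ≡ 8² = 64 ≡ 8, 8^4 ≡ 8² = 64 ≡ 8, 8^8 ≡ 8² = 64 ≡ 8, 8^16 ≡ 8² = 64 ≡ 8. Since 22 = 16 + 4 + 2, 8^22 ≡ 8·8·8: 8·8 = 64 ≡ 8, then 8·8 = 64 ≡ 8. So 8^22 ≡ 8 (mod 56).
So ψ(6) = ψ(8) = 8 while 6 ≠ 8, therefore ψ is not injective.
Since ψ is not injective, we determine |image(ψ)|. Computing x^22 mod 56 for each x (by repeated squaring, reducing mod 56 at every step), the values ψ(0), ψ(1), …, ψ(55) are: 0, 1, 16, 25, 32, 9, 8, 49, 8, 9, 32, 25, 16, 1, 0, 1, 16, 25, 32, 9, 8, 49, 8, 9, 32, 25, 16, 1, 0, 1, 16, 25, 32, 9, 8, 49, 8, 9, 32, 25, 16, 1, 0, 1, 16, 25, 32, 9, 8, 49, 8, 9, 32, 25, 16, 1.
The distinct values are {0, 1, 8, 9, 16, 25, 32, 49}; there are 8 of them.

8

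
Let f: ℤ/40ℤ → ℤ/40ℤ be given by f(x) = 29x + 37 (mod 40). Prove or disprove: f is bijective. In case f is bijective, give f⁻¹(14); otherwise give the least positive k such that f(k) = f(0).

13

By definition, f is injective when f(s) = f(t) forces s = t.
Suppose f(s) = f(t) in ℤ/40ℤ. Then 29s + 37 ≡ 29t + 37 (mod 40), therefore 29(s − t) ≡ 0 (mod 40).
Since gcd(29, 40) = 1, 29 is invertible modulo 40, so s − t ≡ 0 (mod 40), i.e. s = t.
We now compute 29⁻¹ mod 40 explicitly. Euclid's algorithm: 40 = 1·29 + 11, 29 = 2·11 + 7, 11 = 1·7 + 4, 7 = 1·4 + 3, 4 = 1·3 + 1; back-substituting gives 1 = 29·29 − 21·40, so 29⁻¹ ≡ 29 (mod 40).
Then y ↦ 29(y − 37) is a two-sided inverse to f, so every y ∈ ℤ/40ℤ has a preimage.
Thus f is bijective.
Since f is bijective, we find f⁻¹(14): we need 29x ≡ 14 − 37 ≡ 17 (mod 40). Using 29⁻¹ = 29: x ≡ 29·17 = 493 = 12·40 + 13, so x = 13.
Check: f(13) = 29·13 + 37 = 414 = 10·40 + 14 ≡ 14 (mod 40).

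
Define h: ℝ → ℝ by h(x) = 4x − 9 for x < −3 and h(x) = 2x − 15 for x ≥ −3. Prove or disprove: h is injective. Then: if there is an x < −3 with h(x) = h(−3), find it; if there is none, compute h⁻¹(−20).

Both pieces are strictly increasing (slopes 4 and 2), so each is injective on its own interval.
The left piece maps (−∞, −3) onto (−∞, −21); the right piece maps [−3, ∞) onto [−21, ∞).
These images are disjoint, so no value is attained by both pieces. Thus h is injective.
Because the two images are disjoint, no x < −3 has h(x) = h(−3), so we compute h⁻¹(−20): −20 lies in [−21, ∞), so solve 2x − 15 = −20: x = (−20 + 15)/2 = −5/2.

-5/2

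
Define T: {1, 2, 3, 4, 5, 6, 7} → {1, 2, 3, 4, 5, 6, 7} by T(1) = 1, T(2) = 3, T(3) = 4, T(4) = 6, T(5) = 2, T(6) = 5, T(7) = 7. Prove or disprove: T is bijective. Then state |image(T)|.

7

The values 1, 3, 4, 6, 2, 5, 7 are a permutation of {1, 2, 3, 4, 5, 6, 7}: each element appears exactly once.
So T is injective and surjective, hence bijective.
The image of T is {1, 2, 3, 4, 5, 6, 7}, which has 7 elements.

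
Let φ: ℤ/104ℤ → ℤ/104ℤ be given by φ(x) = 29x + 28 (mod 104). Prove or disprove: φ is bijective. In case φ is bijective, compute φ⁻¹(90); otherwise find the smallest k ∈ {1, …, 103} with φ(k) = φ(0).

By definition, φ is injective if φ(a) = φ(b) implies a = b.
Suppose φ(a) = φ(b) in ℤ/104ℤ. Then 29a + 28 ≡ 29b + 28 (mod 104), hence 29(a − b) ≡ 0 (mod 104).
Since gcd(29, 104) = 1, 29 is invertible modulo 104, thus a − b ≡ 0 (mod 104), i.e. a = b.
We now compute 29⁻¹ mod 104 explicitly. Euclid's algorithm: 104 = 3·29 + 17, 29 = 1·17 + 12, 17 = 1·12 + 5, 12 = 2·5 + 2, 5 = 2·2 + 1; back-substituting gives 1 = 61·29 − 17·104, so 29⁻¹ ≡ 61 (mod 104).
For any y ∈ ℤ/104ℤ, x = 61(y − 28) mod 104 satisfies φ(x) = 29·61(y − 28) + 28 ≡ y (since 29·61 ≡ 1 mod 104). So every y has a preimage.
Thus φ is bijective.
Since φ is bijective, we find φ⁻¹(90): we need 29x ≡ 90 − 28 ≡ 62 (mod 104). Using 29⁻¹ = 61: x ≡ 61·62 = 3782 = 36·104 + 38, so x = 38.
Check: φ(38) = 29·38 + 28 = 1130 = 10·104 + 90 ≡ 90 (mod 104).

38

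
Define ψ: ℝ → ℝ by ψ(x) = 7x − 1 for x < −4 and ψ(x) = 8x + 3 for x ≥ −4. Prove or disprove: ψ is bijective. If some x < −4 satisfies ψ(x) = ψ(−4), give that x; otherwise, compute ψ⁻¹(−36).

-5

Both pieces are strictly increasing (slopes 7 and 8), so each is injective on its own interval.
The left piece maps (−∞, −4) onto (−∞, −29); the right piece maps [−4, ∞) onto [−29, ∞).
Since −29 = −29, the images partition ℝ: ψ is injective and surjective, hence bijective.
Because the two images are disjoint, no x < −4 has ψ(x) = ψ(−4), so we compute ψ⁻¹(−36): −36 lies in (−∞, −29), so solve 7x − 1 = −36: x = (−36 + 1)/7 = −5.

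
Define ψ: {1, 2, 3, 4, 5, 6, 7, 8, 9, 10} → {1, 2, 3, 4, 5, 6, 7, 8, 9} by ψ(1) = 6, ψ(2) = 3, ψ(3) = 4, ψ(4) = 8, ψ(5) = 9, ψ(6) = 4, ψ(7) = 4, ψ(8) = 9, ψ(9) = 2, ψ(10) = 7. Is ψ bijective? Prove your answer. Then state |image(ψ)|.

ψ(3) = 4 = ψ(6) with 3 ≠ 6, so ψ is not injective, hence not bijective.
The image of ψ is {2, 3, 4, 6, 7, 8, 9}, which has 7 elements.

7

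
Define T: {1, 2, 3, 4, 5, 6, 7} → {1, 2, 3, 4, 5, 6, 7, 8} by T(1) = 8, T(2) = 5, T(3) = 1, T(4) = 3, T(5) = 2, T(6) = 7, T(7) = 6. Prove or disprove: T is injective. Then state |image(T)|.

The values T(1), …, T(7) are 8, 5, 1, 3, 2, 7, 6 — all distinct.
So T(x_1) = T(x_2) only when x_1 = x_2, and T is injective.
The image of T is {1, 2, 3, 5, 6, 7, 8}, which has 7 elements.

7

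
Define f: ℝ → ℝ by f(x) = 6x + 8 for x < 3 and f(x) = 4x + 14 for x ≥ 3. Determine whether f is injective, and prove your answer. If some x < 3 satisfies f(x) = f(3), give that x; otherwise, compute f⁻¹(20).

2

Both pieces are strictly increasing (slopes 6 and 4), so each is injective on its own interval.
The left piece maps (−∞, 3) onto (−∞, 26); the right piece maps [3, ∞) onto [26, ∞).
These images are disjoint, so no value is attained by both pieces. Thus f is injective.
Because the two images are disjoint, no x < 3 has f(x) = f(3), so we compute f⁻¹(20): 20 lies in (−∞, 26), so solve 6x + 8 = 20: x = (20 − 8)/6 = 2.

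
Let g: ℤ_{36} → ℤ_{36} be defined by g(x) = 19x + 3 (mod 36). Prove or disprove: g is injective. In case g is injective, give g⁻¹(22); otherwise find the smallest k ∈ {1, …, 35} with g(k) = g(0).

1

Suppose g(a) = g(b) in ℤ_{36}. Then 19a + 3 ≡ 19b + 3 (mod 36), hence 19(a − b) ≡ 0 (mod 36).
Since gcd(19, 36) = 1, 19 is invertible modulo 36, thus a − b ≡ 0 (mod 36), i.e. a = b.
Thus g is injective.
We now compute 19⁻¹ mod 36 explicitly. Euclid's algorithm: 36 = 1·19 + 17, 19 = 1·17 + 2, 17 = 8·2 + 1; back-substituting gives 1 = 19·19 − 10·36, so 19⁻¹ ≡ 19 (mod 36).
Since g is injective, we find g⁻¹(22): we need 19x ≡ 22 − 3 ≡ 19 (mod 36). Using 19⁻¹ = 19: x ≡ 19·19 = 361 = 10·36 + 1, so x = 1.
Check: g(1) = 19·1 + 3 = 22 ≡ 22 (mod 36).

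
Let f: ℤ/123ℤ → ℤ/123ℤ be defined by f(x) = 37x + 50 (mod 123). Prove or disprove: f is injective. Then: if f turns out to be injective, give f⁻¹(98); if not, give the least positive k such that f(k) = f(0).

111

If f(s) = f(t), then 37s ≡ 37t (mod 123). Because gcd(37, 123) = 1, we may cancel 37 to get s ≡ t (mod 123).
Hence f is injective.
We now compute 37⁻¹ mod 123 explicitly. Euclid's algorithm: 123 = 3·37 + 12, 37 = 3·12 + 1; back-substituting gives 1 = 10·37 − 3·123, so 37⁻¹ ≡ 10 (mod 123).
Since f is injective, we find f⁻¹(98): we need 37x ≡ 98 − 50 ≡ 48 (mod 123). Using 37⁻¹ = 10: x ≡ 10·48 = 480 = 3·123 + 111, so x = 111.
Check: f(111) = 37·111 + 50 = 4157 = 33·123 + 98 ≡ 98 (mod 123).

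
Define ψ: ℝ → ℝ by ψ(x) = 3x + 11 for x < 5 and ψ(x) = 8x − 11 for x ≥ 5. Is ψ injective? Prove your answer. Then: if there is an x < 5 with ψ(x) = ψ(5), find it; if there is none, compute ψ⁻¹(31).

21/4

Both pieces are strictly increasing (slopes 3 and 8), so each is injective on its own interval.
The left piece maps (−∞, 5) onto (−∞, 26); the right piece maps [5, ∞) onto [29, ∞).
These images are disjoint, so no value is attained by both pieces. Hence ψ is injective.
Because the two images are disjoint, no x < 5 has ψ(x) = ψ(5), so we compute ψ⁻¹(31): 31 lies in [29, ∞), so solve 8x − 11 = 31: x = (31 + 11)/8 = 21/4.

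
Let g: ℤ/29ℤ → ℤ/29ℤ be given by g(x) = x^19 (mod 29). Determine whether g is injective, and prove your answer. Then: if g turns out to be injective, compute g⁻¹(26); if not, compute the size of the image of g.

Since 29 is prime, the nonzero elements of ℤ/29ℤ form a cyclic group of order 28.
As gcd(19, 28) = 1, raising to the 19th power is a bijection on this group: if a^19 ≡ b^19 then (ab^{−1})^19 = 1, and the only element of order dividing gcd(19, 28) = 1 is 1, so a = b.
With g(0) = 0 this makes g injective on all of ℤ/29ℤ, hence bijective (finite equal-size domain and codomain). In particular g is injective.
Since g is injective, we find the preimage of 26. The inverse of x ↦ x^19 on (ℤ/29ℤ)^× is x ↦ x^3, because 19·3 = 57 = 2·28 + 1 ≡ 1 (mod 28) and x^{28} = 1 for x ≠ 0 (Fermat). So g⁻¹(26) = 26^3 mod 29.
Repeated squaring mod 29: 26^1 ≡ 26, 26^2 ≡ 26² = 676 ≡ 9. Since 3 = 2 + 1, 26^3 ≡ 9·26: 9·26 = 234 ≡ 2. So 26^3 ≡ 2 (mod 29).
Hence g⁻¹(26) = 2.

2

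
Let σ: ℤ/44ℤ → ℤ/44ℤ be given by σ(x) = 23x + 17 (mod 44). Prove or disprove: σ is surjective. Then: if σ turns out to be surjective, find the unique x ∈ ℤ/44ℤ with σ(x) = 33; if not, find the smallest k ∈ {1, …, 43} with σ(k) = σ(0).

16

Since gcd(23, 44) = 1, 23 is invertible modulo 44. Euclid's algorithm: 44 = 1·23 + 21, 23 = 1·21 + 2, 21 = 10·2 + 1; back-substituting gives 1 = 23·23 − 12·44, so 23⁻¹ ≡ 23 (mod 44).
Then y ↦ 23(y − 17) is a two-sided inverse to σ, so every y ∈ ℤ/44ℤ has a preimage.
Therefore σ is surjective.
Since σ is surjective, we compute σ⁻¹(33): solve 23x + 17 ≡ 33 (mod 44), i.e. 23x ≡ 16 (mod 44).
Multiplying by 23⁻¹ = 23 gives x ≡ 23·16 = 368 = 8·44 + 16 ≡ 16 (mod 44).
Check: σ(16) = 23·16 + 17 = 385 = 8·44 + 33 ≡ 33 (mod 44).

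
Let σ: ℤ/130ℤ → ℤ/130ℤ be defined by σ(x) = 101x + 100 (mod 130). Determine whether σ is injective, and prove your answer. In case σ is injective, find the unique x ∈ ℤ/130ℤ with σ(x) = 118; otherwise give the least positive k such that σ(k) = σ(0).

If σ(x_1) = σ(x_2), then 101x_1 ≡ 101x_2 (mod 130). Because gcd(101, 130) = 1, we may cancel 101 to get x_1 ≡ x_2 (mod 130).
Hence σ is injective.
We now compute 101⁻¹ mod 130 explicitly. Euclid's algorithm: 130 = 1·101 + 29, 101 = 3·29 + 14, 29 = 2·14 + 1; back-substituting gives 1 = 121·101 − 94·130, so 101⁻¹ ≡ 121 (mod 130).
Since σ is injective, we find σ⁻¹(118): we need 101x ≡ 118 − 100 ≡ 18 (mod 130). Using 101⁻¹ = 121: x ≡ 121·18 = 2178 = 16·130 + 98, so x = 98.
Check: σ(98) = 101·98 + 100 = 9998 = 76·130 + 118 ≡ 118 (mod 130).

98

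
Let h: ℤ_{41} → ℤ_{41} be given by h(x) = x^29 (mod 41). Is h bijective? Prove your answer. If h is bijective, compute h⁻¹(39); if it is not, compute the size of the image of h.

Since 41 is prime, the nonzero elements of ℤ_{41} form a cyclic group of order 40.
As gcd(29, 40) = 1, raising to the 29th power is a bijection on this group: if s^29 ≡ t^29 then (st^{−1})^29 = 1, and the only element of order dividing gcd(29, 40) = 1 is 1, so s = t.
With h(0) = 0 this makes h injective on all of ℤ_{41}, hence bijective (finite equal-size domain and codomain). In particular h is bijective.
Since h is bijective, we find the preimage of 39. The inverse of x ↦ x^29 on (ℤ_{41})^× is x ↦ x^29, because 29·29 = 841 = 21·40 + 1 ≡ 1 (mod 40) and x^{40} = 1 for x ≠ 0 (Fermat). So h⁻¹(39) = 39^29 mod 41.
Repeated squaring mod 41: 39^1 ≡ 39, 39^2 ≡ 39² = 1521 ≡ 4, 39^4 ≡ 4² = 16, 39^8 ≡ 16² = 256 ≡ 10, 39^16 ≡ 10² = 100 ≡ 18. Since 29 = 16 + 8 + 4 + 1, 39^29 ≡ 18·10·16·39: 18·10 = 180 ≡ 16, then 16·16 = 256 ≡ 10, then 10·39 = 390 ≡ 21. So 39^29 ≡ 21 (mod 41).
Hence h⁻¹(39) = 21.

21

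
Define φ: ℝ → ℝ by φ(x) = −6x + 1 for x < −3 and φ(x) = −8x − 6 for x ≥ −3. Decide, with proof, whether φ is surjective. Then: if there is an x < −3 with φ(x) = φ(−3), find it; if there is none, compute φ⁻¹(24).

Both pieces are strictly decreasing (slopes −6 and −8), so each is injective on its own interval.
The left piece maps (−∞, −3) onto (19, ∞); the right piece maps [−3, ∞) onto (−∞, 18].
The union (19, ∞) ∪ (−∞, 18] omits the interval between 19 and 18; in particular 19 has no preimage. So φ is not surjective.
Because the two images are disjoint, no x < −3 has φ(x) = φ(−3), so we compute φ⁻¹(24): 24 lies in (19, ∞), so solve −6x + 1 = 24: x = (24 − 1)/(−6) = −23/6.

-23/6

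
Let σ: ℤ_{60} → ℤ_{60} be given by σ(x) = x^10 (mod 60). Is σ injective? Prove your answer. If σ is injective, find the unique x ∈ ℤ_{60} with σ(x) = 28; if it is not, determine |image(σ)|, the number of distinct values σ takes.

12

σ(2): Repeated squaring mod 60: 2^1 ≡ 2, 2^2 ≡ 2² = 4, 2^4 ≡ 4² = 16, 2^8 ≡ 16² = 256 ≡ 16. Since 10 = 8 + 2, 2^10 ≡ 16·4: 16·4 = 64 ≡ 4. So 2^10 ≡ 4 (mod 60).
σ(8): Repeated squaring mod 60: 8^1 ≡ 8, 8^2 ≡ 8² = 64 ≡ 4, 8^4 ≡ 4² = 16, 8^8 ≡ 16² = 256 ≡ 16. Since 10 = 8 + 2, 8^10 ≡ 16·4: 16·4 = 64 ≡ 4. So 8^10 ≡ 4 (mod 60).
So σ(2) = σ(8) = 4 while 2 ≠ 8, so σ is not injective.
Since σ is not injective, we determine |image(σ)|. Computing x^10 mod 60 for each x (by repeated squaring, reducing mod 60 at every step), the values σ(0), σ(1), …, σ(59) are: 0, 1, 4, 9, 16, 25, 36, 49, 4, 21, 40, 1, 24, 49, 16, 45, 16, 49, 24, 1, 40, 21, 4, 49, 36, 25, 16, 9, 4, 1, 0, 1, 4, 9, 16, 25, 36, 49, 4, 21, 40, 1, 24, 49, 16, 45, 16, 49, 24, 1, 40, 21, 4, 49, 36, 25, 16, 9, 4, 1.
The distinct values are {0, 1, 4, 9, 16, 21, 24, 25, 36, 40, 45, 49}; there are 12 of them.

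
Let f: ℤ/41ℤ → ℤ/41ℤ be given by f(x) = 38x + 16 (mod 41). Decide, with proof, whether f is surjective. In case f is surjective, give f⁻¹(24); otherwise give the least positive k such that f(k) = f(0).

11

Since gcd(38, 41) = 1, 38 is invertible modulo 41. Euclid's algorithm: 41 = 1·38 + 3, 38 = 12·3 + 2, 3 = 1·2 + 1; back-substituting gives 1 = 27·38 − 25·41, so 38⁻¹ ≡ 27 (mod 41).
For any y ∈ ℤ/41ℤ, x = 27(y − 16) mod 41 satisfies f(x) = 38·27(y − 16) + 16 ≡ y (since 38·27 ≡ 1 mod 41). So every y has a preimage.
So f is surjective.
Since f is surjective, we compute f⁻¹(24): solve 38x + 16 ≡ 24 (mod 41), i.e. 38x ≡ 8 (mod 41).
Multiplying by 38⁻¹ = 27 gives x ≡ 27·8 = 216 = 5·41 + 11 ≡ 11 (mod 41).
Check: f(11) = 38·11 + 16 = 434 = 10·41 + 24 ≡ 24 (mod 41).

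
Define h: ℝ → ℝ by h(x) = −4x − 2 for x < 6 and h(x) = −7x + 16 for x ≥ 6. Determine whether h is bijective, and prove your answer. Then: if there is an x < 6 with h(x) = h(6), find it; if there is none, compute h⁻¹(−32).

48/7

Both pieces are strictly decreasing (slopes −4 and −7), so each is injective on its own interval.
The left piece maps (−∞, 6) onto (−26, ∞); the right piece maps [6, ∞) onto (−∞, −26].
Since −26 = −26, the images partition ℝ: h is injective and surjective, hence bijective.
Because the two images are disjoint, no x < 6 has h(x) = h(6), so we compute h⁻¹(−32): −32 lies in (−∞, −26], so solve −7x + 16 = −32: x = (−32 − 16)/(−7) = 48/7.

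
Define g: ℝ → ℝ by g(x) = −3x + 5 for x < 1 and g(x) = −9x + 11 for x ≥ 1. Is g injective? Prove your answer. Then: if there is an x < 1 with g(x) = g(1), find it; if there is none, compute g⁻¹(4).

Both pieces are strictly decreasing (slopes −3 and −9), so each is injective on its own interval.
The left piece maps (−∞, 1) onto (2, ∞); the right piece maps [1, ∞) onto (−∞, 2].
These images are disjoint, so no value is attained by both pieces. Thus g is injective.
Because the two images are disjoint, no x < 1 has g(x) = g(1), so we compute g⁻¹(4): 4 lies in (2, ∞), so solve −3x + 5 = 4: x = (4 − 5)/(−3) = 1/3.

1/3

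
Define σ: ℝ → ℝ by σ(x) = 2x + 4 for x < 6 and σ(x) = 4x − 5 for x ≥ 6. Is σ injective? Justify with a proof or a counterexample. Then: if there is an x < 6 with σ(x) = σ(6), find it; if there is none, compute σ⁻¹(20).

Both pieces are strictly increasing (slopes 2 and 4), so each is injective on its own interval.
The left piece maps (−∞, 6) onto (−∞, 16); the right piece maps [6, ∞) onto [19, ∞).
These images are disjoint, so no value is attained by both pieces. So σ is injective.
Because the two images are disjoint, no x < 6 has σ(x) = σ(6), so we compute σ⁻¹(20): 20 lies in [19, ∞), so solve 4x − 5 = 20: x = (20 + 5)/4 = 25/4.

25/4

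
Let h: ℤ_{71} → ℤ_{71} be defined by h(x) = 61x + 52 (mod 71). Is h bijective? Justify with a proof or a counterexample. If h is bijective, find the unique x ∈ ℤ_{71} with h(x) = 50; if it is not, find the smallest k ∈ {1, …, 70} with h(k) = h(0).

By definition, h is injective when h(u) = h(v) forces u = v.
If h(u) = h(v), then 61u ≡ 61v (mod 71). Because gcd(61, 71) = 1, we may cancel 61 to get u ≡ v (mod 71).
We now compute 61⁻¹ mod 71 explicitly. Euclid's algorithm: 71 = 1·61 + 10, 61 = 6·10 + 1; back-substituting gives 1 = 7·61 − 6·71, so 61⁻¹ ≡ 7 (mod 71).
Then y ↦ 7(y − 52) is a two-sided inverse to h, so every y ∈ ℤ_{71} has a preimage.
Hence h is bijective.
Since h is bijective, we find h⁻¹(50): we need 61x ≡ 50 − 52 ≡ 69 (mod 71). Using 61⁻¹ = 7: x ≡ 7·69 = 483 = 6·71 + 57, so x = 57.
Check: h(57) = 61·57 + 52 = 3529 = 49·71 + 50 ≡ 50 (mod 71).

57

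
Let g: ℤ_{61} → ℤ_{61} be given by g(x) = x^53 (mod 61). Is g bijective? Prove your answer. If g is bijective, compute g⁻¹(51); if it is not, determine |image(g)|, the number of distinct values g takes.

Since 61 is prime, the nonzero elements of ℤ_{61} form a cyclic group of order 60.
As gcd(53, 60) = 1, raising to the 53rd power is a bijection on this group: if s^53 ≡ t^53 then (st^{−1})^53 = 1, and the only element of order dividing gcd(53, 60) = 1 is 1, so s = t.
With g(0) = 0 this makes g injective on all of ℤ_{61}, hence bijective (finite equal-size domain and codomain). In particular g is bijective.
Since g is bijective, we find the preimage of 51. The inverse of x ↦ x^53 on (ℤ_{61})^× is x ↦ x^17, because 53·17 = 901 = 15·60 + 1 ≡ 1 (mod 60) and x^{60} = 1 for x ≠ 0 (Fermat). So g⁻¹(51) = 51^17 mod 61.
Repeated squaring mod 61: 51^1 ≡ 51, 51^2 ≡ 51² = 2601 ≡ 39, 51^4 ≡ 39² = 1521 ≡ 57, 51^8 ≡ 57² = 3249 ≡ 16, 51^16 ≡ 16² = 256 ≡ 12. Since 17 = 16 + 1, 51^17 ≡ 12·51: 12·51 = 612 ≡ 2. So 51^17 ≡ 2 (mod 61).
Hence g⁻¹(51) = 2.

2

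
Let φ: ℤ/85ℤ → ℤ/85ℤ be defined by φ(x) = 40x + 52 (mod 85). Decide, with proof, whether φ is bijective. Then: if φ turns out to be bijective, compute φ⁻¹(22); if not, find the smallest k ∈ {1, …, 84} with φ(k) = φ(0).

17

We have gcd(40, 85) = 5 > 1. Taking a = 0 and b = 17: φ(0) = 52 and φ(17) = 40·17 + 52 = 732 ≡ 52 (mod 85).
So φ(0) = φ(17) while 0 ≠ 17, thus φ is not injective, hence not bijective.
Since φ is not bijective, we find the least positive k with φ(k) = φ(0): this means 40k ≡ 0 (mod 85), i.e. 85 ∣ 40k. Since gcd(40, 85) = 5, dividing through by 5 this holds exactly when 17 ∣ 8k, and as gcd(8, 17) = 1, exactly when 17 ∣ k.
The smallest positive such k is 17.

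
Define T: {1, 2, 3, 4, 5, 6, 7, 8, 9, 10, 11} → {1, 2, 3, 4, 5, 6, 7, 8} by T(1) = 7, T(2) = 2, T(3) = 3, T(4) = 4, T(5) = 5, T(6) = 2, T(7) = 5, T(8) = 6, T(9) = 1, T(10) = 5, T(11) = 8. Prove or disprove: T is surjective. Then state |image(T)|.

8

Every element of the codomain has a preimage: 1 = T(9), 2 = T(2), 3 = T(3), 4 = T(4), 5 = T(5), 6 = T(8), 7 = T(1), 8 = T(11).
Thus T is surjective.
The image of T is {1, 2, 3, 4, 5, 6, 7, 8}, which has 8 elements.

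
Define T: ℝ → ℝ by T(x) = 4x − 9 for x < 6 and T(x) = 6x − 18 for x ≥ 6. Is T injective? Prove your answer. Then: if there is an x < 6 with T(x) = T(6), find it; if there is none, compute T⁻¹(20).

Both pieces are strictly increasing (slopes 4 and 6), so each is injective on its own interval.
The left piece maps (−∞, 6) onto (−∞, 15); the right piece maps [6, ∞) onto [18, ∞).
These images are disjoint, so no value is attained by both pieces. So T is injective.
Because the two images are disjoint, no x < 6 has T(x) = T(6), so we compute T⁻¹(20): 20 lies in [18, ∞), so solve 6x − 18 = 20: x = (20 + 18)/6 = 19/3.

19/3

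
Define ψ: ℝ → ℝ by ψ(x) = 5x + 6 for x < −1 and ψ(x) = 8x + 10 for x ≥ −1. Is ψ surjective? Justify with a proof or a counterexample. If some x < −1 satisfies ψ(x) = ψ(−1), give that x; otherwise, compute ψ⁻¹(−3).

Both pieces are strictly increasing (slopes 5 and 8), so each is injective on its own interval.
The left piece maps (−∞, −1) onto (−∞, 1); the right piece maps [−1, ∞) onto [2, ∞).
The union (−∞, 1) ∪ [2, ∞) omits the interval between 1 and 2; in particular 1 has no preimage. So ψ is not surjective.
Because the two images are disjoint, no x < −1 has ψ(x) = ψ(−1), so we compute ψ⁻¹(−3): −3 lies in (−∞, 1), so solve 5x + 6 = −3: x = (−3 − 6)/5 = −9/5.

-9/5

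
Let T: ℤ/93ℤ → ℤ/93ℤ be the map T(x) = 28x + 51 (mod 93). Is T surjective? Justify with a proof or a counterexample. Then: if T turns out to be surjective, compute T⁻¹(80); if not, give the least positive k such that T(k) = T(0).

Since gcd(28, 93) = 1, 28 is invertible modulo 93. Euclid's algorithm: 93 = 3·28 + 9, 28 = 3·9 + 1; back-substituting gives 1 = 10·28 − 3·93, so 28⁻¹ ≡ 10 (mod 93).
Then y ↦ 10(y − 51) is a two-sided inverse to T, so every y ∈ ℤ/93ℤ has a preimage.
Therefore T is surjective.
Since T is surjective, we compute T⁻¹(80): solve 28x + 51 ≡ 80 (mod 93), i.e. 28x ≡ 29 (mod 93).
Multiplying by 28⁻¹ = 10 gives x ≡ 10·29 = 290 = 3·93 + 11 ≡ 11 (mod 93).
Check: T(11) = 28·11 + 51 = 359 = 3·93 + 80 ≡ 80 (mod 93).

11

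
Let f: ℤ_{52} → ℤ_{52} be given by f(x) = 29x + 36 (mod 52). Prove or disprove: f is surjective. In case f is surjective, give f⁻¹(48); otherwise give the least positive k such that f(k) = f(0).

4

Recall: surjectivity means every element of the codomain has a preimage under f.
Since gcd(29, 52) = 1, 29 is invertible modulo 52. Euclid's algorithm: 52 = 1·29 + 23, 29 = 1·23 + 6, 23 = 3·6 + 5, 6 = 1·5 + 1; back-substituting gives 1 = 9·29 − 5·52, so 29⁻¹ ≡ 9 (mod 52).
Then y ↦ 9(y − 36) is a two-sided inverse to f, so every y ∈ ℤ_{52} has a preimage.
Thus f is surjective.
Since f is surjective, we compute f⁻¹(48): solve 29x + 36 ≡ 48 (mod 52), i.e. 29x ≡ 12 (mod 52).
Multiplying by 29⁻¹ = 9 gives x ≡ 9·12 = 108 = 2·52 + 4 ≡ 4 (mod 52).
Check: f(4) = 29·4 + 36 = 152 = 2·52 + 48 ≡ 48 (mod 52).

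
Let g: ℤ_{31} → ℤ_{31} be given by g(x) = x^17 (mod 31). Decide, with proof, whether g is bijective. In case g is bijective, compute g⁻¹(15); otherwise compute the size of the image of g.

27

Since 31 is prime, the nonzero elements of ℤ_{31} form a cyclic group of order 30.
As gcd(17, 30) = 1, raising to the 17th power is a bijection on this group: if u^17 ≡ v^17 then (uv^{−1})^17 = 1, and the only element of order dividing gcd(17, 30) = 1 is 1, so u = v.
With g(0) = 0 this makes g injective on all of ℤ_{31}, hence bijective (finite equal-size domain and codomain). In particular g is bijective.
Since g is bijective, we find the preimage of 15. The inverse of x ↦ x^17 on (ℤ_{31})^× is x ↦ x^23, because 17·23 = 391 = 13·30 + 1 ≡ 1 (mod 30) and x^{30} = 1 for x ≠ 0 (Fermat). So g⁻¹(15) = 15^23 mod 31.
Repeated squaring mod 31: 15^1 ≡ 15, 15^2 ≡ 15² = 225 ≡ 8, 15^4 ≡ 8² = 64 ≡ 2, 15^8 ≡ 2² = 4, 15^16 ≡ 4² = 16. Since 23 = 16 + 4 + 2 + 1, 15^23 ≡ 16·2·8·15: 16·2 = 32 ≡ 1, then 1·8 = 8, then 8·15 = 120 ≡ 27. So 15^23 ≡ 27 (mod 31).
Hence g⁻¹(15) = 27.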